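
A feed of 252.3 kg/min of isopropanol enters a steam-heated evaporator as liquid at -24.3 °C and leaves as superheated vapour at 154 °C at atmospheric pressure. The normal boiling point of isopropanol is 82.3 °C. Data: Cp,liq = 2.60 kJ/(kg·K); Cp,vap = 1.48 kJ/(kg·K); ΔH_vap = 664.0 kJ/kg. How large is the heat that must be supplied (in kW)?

Q = 4400 kW

liquid -24.3→82.3 °C: 277.16 kJ/kg
vaporisation at 82.3 °C: 664 kJ/kg
vapour 82.3→154 °C: 106.12 kJ/kg
Δh = 277.16 + 664 + 106.12 = 1047.3 kJ/kg
Q = ṁ·Δh = 252.3 kg/min × 1047.3 kJ/kg = 264230 kJ/min
|Q| = 4403.8 kW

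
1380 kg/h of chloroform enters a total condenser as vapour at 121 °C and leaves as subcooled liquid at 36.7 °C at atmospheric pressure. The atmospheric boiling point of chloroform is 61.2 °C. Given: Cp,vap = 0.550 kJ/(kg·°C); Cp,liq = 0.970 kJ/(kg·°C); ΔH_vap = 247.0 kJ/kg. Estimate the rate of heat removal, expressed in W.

Q_c = 116000 W

vapour 121→61.2 °C: -32.89 kJ/kg
condensation at 61.2 °C: -247 kJ/kg
liquid 61.2→36.7 °C: -23.765 kJ/kg
Δh = -32.89 + -247 + -23.765 = -303.65 kJ/kg
Q = ṁ·Δh = 1380 kg/h × -303.65 kJ/kg = -419040 kJ/h
|Q| = 116.4 kW = 116400 W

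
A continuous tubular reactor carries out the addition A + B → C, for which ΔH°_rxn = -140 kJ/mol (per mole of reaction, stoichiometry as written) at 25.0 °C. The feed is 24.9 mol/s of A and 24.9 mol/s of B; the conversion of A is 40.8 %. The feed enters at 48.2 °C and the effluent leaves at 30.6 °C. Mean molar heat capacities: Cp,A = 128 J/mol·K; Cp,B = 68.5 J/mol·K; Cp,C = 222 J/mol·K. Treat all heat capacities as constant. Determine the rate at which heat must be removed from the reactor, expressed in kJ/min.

Q_out = 90400 kJ/min

Extent of reaction ξ = 0.408 × 24.9 = 10.159 mol/s
Reaction term: ξ·ΔH°_rxn = 10.159 × -140 = -1422.3 kJ/s
Sensible, feed 48.2→25 °C: -113.51 kJ/s
Outlet flows (mol/s): A 14.741, B 14.741, C 10.159
Sensible, products 25→30.6 °C: 28.851 kJ/s
Q = ΔH = -1507 kJ/s = -1507 kW
Heat removed = 90417 kJ/min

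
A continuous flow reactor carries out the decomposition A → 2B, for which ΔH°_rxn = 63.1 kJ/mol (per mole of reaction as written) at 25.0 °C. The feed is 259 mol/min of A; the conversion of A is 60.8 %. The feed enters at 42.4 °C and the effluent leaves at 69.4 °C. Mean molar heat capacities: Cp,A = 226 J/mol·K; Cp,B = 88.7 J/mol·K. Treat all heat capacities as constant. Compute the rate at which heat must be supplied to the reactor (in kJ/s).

Extent of reaction ξ = 0.608 × 259 = 157.47 mol/min
Reaction term: ξ·ΔH°_rxn = 157.47 × 63.1 = 9936.5 kJ/min
Sensible, feed 42.4→25 °C: -1018.5 kJ/min
Outlet flows (mol/min): A 101.53, B 314.94
Sensible, products 25→69.4 °C: 2259.1 kJ/min
Q = ΔH = 11177 kJ/min = 186.29 kW
Heat supplied = 186.29 kJ/s

Q_in = 186 kJ/s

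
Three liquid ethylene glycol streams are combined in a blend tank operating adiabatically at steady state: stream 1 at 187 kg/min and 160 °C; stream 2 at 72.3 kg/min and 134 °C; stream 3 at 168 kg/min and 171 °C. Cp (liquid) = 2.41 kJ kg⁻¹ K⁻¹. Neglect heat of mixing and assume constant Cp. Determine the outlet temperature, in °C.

T_out = 160 °C

No heat crosses the boundary, so H_out = H_in.
T_out = Σ ṁᵢCp,ᵢTᵢ / Σ ṁᵢCp,ᵢ
      = 164690 / 1029.8 = 159.93 °C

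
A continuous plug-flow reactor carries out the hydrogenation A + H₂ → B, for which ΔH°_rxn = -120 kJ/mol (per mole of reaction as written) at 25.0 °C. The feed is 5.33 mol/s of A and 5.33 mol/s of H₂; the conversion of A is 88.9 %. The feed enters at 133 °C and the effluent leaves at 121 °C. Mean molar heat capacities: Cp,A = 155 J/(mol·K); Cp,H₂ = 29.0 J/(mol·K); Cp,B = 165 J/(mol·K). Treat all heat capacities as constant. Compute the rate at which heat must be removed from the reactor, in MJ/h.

Q_out = 2120 MJ/h

Extent of reaction ξ = 0.889 × 5.33 = 4.7384 mol/s
Reaction term: ξ·ΔH°_rxn = 4.7384 × -120 = -568.6 kJ/s
Sensible, feed 133→25 °C: -105.92 kJ/s
Outlet flows (mol/s): A 0.59163, H₂ 0.59163, B 4.7384
Sensible, products 25→121 °C: 85.506 kJ/s
Q = ΔH = -589.02 kJ/s = -589.02 kW
Heat removed = 2120.5 MJ/h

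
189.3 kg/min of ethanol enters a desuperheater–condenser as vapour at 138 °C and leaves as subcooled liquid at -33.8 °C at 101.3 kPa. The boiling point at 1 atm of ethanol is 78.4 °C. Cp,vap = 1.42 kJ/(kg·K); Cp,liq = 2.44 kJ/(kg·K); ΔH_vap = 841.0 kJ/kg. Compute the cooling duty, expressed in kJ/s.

Q_c = 3780 kJ/s

vapour 138→78.4 °C: -84.632 kJ/kg
condensation at 78.4 °C: -841 kJ/kg
liquid 78.4→-33.8 °C: -273.77 kJ/kg
Δh = -84.632 + -841 + -273.77 = -1199.4 kJ/kg
Q = ṁ·Δh = 189.3 kg/min × -1199.4 kJ/kg = -227050 kJ/min
|Q| = 3784.1 kW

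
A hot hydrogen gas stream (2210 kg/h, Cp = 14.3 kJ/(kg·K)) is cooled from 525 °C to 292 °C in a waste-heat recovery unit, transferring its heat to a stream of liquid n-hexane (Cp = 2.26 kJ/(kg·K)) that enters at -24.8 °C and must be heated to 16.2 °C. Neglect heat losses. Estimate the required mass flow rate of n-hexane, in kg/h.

Heat released by hot stream: Q = 2210 × 14.3 × (525 − 292) = 7.3635e+06 kJ/h
Energy balance on cold side (adiabatic exchanger): Q = ṁ_c·Cp_c·(T_c,out − T_c,in)
ṁ_c = 7.3635e+06 / [2.26 × (16.2 − -24.8)] = 79468 kg/h

ṁ_c = 79500 kg/h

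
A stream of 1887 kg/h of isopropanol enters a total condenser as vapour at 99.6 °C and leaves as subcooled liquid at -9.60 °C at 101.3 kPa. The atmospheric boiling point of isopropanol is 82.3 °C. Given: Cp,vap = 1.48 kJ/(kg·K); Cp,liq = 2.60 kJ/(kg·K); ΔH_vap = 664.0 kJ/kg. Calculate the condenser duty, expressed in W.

Q_c = 487000 W

vapour 99.6→82.3 °C: -25.604 kJ/kg
condensation at 82.3 °C: -664 kJ/kg
liquid 82.3→-9.60 °C: -238.94 kJ/kg
Δh = -25.604 + -664 + -238.94 = -928.54 kJ/kg
Q = ṁ·Δh = 1887 kg/h × -928.54 kJ/kg = -1.7522e+06 kJ/h
|Q| = 486.71 kW = 486710 W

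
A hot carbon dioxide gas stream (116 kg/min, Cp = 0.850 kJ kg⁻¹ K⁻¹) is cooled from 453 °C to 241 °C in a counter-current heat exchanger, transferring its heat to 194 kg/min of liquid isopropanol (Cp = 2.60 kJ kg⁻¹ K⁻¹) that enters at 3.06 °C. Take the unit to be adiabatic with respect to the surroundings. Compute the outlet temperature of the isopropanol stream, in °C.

Heat released by hot stream: Q = 116 × 0.850 × (453 − 241) = 20903 kJ/min
Energy balance on cold side (adiabatic exchanger): Q = ṁ_c·Cp_c·(T_c,out − T_c,in)
T_c,out = 3.06 + 20903/(194 × 2.60) = 44.502 °C

T_c,out = 44.5 °C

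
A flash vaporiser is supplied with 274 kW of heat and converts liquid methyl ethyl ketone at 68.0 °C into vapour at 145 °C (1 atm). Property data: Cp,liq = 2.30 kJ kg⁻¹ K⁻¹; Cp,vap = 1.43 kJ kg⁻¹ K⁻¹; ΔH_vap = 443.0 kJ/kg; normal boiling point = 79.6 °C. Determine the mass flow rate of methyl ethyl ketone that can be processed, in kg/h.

ṁ = 1750 kg/h

Δh = 2.30×(79.6−68.0) + 443.0 + 1.43×(145−79.6) = 563.2 kJ/kg
Q = 274 kW = 274 kJ/s = 986400 kJ/h
ṁ = Q/Δh = 986400 / 563.2 = 1751.4 kg/h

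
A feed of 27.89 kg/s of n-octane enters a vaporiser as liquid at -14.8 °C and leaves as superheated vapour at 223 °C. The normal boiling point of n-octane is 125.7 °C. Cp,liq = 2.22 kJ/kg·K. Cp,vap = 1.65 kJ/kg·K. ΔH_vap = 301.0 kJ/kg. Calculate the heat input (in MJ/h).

Q = 77700 MJ/h

liquid -14.8→125.7 °C: 311.91 kJ/kg
vaporisation at 125.7 °C: 301 kJ/kg
vapour 125.7→223 °C: 160.54 kJ/kg
Δh = 311.91 + 301 + 160.54 = 773.46 kJ/kg
Q = ṁ·Δh = 27.89 kg/s × 773.46 kJ/kg = 21572 kJ/s
|Q| = 21572 kW = 77658 MJ/h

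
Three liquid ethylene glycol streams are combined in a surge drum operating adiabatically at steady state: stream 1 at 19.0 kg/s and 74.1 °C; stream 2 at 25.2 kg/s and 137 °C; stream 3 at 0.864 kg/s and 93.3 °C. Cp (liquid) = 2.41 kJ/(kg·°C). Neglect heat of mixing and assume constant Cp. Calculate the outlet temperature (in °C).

T_out = 110 °C

No heat crosses the boundary, so H_out = H_in.
Σ ṁᵢCp,ᵢTᵢ = 19.0×2.41×74.1 + 25.2×2.41×137 + 0.864×2.41×93.3 = 11908
Σ ṁᵢCp,ᵢ = 19.0×2.41 + 25.2×2.41 + 0.864×2.41 = 108.6
T_out = 11908 / 108.6 = 109.64 °C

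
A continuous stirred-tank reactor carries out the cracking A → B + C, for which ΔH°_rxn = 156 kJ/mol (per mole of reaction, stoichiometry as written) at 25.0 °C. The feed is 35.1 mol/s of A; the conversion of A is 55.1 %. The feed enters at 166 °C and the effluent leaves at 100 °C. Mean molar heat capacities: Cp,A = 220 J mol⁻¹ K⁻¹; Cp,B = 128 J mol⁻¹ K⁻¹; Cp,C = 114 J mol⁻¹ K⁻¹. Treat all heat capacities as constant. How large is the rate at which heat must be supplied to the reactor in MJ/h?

Extent of reaction ξ = 0.551 × 35.1 = 19.34 mol/s
Reaction term: ξ·ΔH°_rxn = 19.34 × 156 = 3017.1 kJ/s
Sensible, feed 166→25 °C: -1088.8 kJ/s
Outlet flows (mol/s): A 15.76, B 19.34, C 19.34
Sensible, products 25→100 °C: 611.06 kJ/s
Q = ΔH = 2539.3 kJ/s = 2539.3 kW
Heat supplied = 9141.5 MJ/h

Q_in = 9140 MJ/h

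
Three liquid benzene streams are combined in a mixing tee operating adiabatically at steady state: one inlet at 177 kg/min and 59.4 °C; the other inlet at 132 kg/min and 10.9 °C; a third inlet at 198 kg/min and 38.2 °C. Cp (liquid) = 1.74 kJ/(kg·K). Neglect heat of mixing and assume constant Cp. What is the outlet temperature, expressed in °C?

T_out = 38.5 °C

No heat crosses the boundary, so H_out = H_in.
T_out = Σ ṁᵢCp,ᵢTᵢ / Σ ṁᵢCp,ᵢ
      = 33958 / 882.18 = 38.493 °C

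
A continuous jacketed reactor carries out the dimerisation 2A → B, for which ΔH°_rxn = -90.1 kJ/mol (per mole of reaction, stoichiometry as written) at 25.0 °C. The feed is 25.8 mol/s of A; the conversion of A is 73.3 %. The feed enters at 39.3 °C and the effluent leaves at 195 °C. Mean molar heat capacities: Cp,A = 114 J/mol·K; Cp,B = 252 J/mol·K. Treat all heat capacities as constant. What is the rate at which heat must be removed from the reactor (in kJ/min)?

Extent of reaction ξ = 0.733 × 25.8 / 2 = 9.4557 mol/s
Reaction term: ξ·ΔH°_rxn = 9.4557 × -90.1 = -851.96 kJ/s
Sensible, feed 39.3→25 °C: -42.059 kJ/s
Outlet flows (mol/s): A 6.8886, B 9.4557
Sensible, products 25→195 °C: 538.58 kJ/s
Q = ΔH = -355.43 kJ/s = -355.43 kW
Heat removed = 21326 kJ/min

Q_out = 21300 kJ/min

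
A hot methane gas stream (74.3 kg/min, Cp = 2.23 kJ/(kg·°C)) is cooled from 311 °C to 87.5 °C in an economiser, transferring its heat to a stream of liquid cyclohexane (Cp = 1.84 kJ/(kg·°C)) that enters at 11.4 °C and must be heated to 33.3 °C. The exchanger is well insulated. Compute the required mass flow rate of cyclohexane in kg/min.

ṁ_c = 919 kg/min

Heat released by hot stream: Q = 74.3 × 2.23 × (311 − 87.5) = 37031 kJ/min
Energy balance on cold side (adiabatic exchanger): Q = ṁ_c·Cp_c·(T_c,out − T_c,in)
ṁ_c = 37031 / [1.84 × (33.3 − 11.4)] = 918.99 kg/min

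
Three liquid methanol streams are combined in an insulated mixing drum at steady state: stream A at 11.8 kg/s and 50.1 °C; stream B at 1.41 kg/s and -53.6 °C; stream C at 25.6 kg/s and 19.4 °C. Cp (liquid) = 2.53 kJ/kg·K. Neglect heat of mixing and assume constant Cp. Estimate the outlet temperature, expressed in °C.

Energy balance with Q = 0: Σ ṁᵢCp,ᵢ(T_out − Tᵢ) = 0
T_out = Σ ṁᵢCp,ᵢTᵢ / Σ ṁᵢCp,ᵢ
      = 2561 / 98.189 = 26.082 °C

T_out = 26.1 °C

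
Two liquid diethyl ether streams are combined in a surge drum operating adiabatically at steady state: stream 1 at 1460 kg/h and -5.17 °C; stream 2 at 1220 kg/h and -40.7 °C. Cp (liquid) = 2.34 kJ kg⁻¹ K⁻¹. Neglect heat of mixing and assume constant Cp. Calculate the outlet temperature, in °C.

No heat crosses the boundary, so H_out = H_in.
Σ ṁᵢCp,ᵢTᵢ = 1460×2.34×-5.17 + 1220×2.34×-40.7 = -133850
Σ ṁᵢCp,ᵢ = 1460×2.34 + 1220×2.34 = 6271.2
T_out = -133850 / 6271.2 = -21.344 °C

T_out = -21.3 °C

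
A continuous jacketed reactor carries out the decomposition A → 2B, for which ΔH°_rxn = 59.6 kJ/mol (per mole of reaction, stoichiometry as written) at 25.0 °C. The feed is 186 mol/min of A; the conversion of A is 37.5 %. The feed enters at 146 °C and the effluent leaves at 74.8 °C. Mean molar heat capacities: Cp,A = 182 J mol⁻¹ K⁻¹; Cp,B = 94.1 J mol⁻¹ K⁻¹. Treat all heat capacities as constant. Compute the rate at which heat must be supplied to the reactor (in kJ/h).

Extent of reaction ξ = 0.375 × 186 = 69.75 mol/min
Reaction term: ξ·ΔH°_rxn = 69.75 × 59.6 = 4157.1 kJ/min
Sensible, feed 146→25 °C: -4096.1 kJ/min
Outlet flows (mol/min): A 116.25, B 139.5
Sensible, products 25→74.8 °C: 1707.4 kJ/min
Q = ΔH = 1768.4 kJ/min = 29.473 kW
Heat supplied = 106100 kJ/h

Q_in = 106000 kJ/h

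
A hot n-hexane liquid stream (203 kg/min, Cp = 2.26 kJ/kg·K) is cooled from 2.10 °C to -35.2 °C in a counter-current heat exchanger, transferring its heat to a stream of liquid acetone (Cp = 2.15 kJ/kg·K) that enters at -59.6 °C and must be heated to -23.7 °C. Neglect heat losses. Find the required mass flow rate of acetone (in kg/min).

ṁ_c = 222 kg/min

Heat released by hot stream: Q = 203 × 2.26 × (2.10 − -35.2) = 17112 kJ/min
Energy balance on cold side (adiabatic exchanger): Q = ṁ_c·Cp_c·(T_c,out − T_c,in)
ṁ_c = 17112 / [2.15 × (-23.7 − -59.6)] = 221.71 kg/min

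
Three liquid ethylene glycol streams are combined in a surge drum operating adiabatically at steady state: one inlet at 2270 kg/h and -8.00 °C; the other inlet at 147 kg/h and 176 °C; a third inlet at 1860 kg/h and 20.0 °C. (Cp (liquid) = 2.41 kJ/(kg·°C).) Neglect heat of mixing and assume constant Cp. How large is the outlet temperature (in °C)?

Energy balance with Q = 0: Σ ṁᵢCp,ᵢ(T_out − Tᵢ) = 0
Σ ṁᵢCp,ᵢTᵢ = 2270×2.41×-8.00 + 147×2.41×176 + 1860×2.41×20.0 = 108240
Σ ṁᵢCp,ᵢ = 2270×2.41 + 147×2.41 + 1860×2.41 = 10308
T_out = 108240 / 10308 = 10.501 °C

T_out = 10.5 °C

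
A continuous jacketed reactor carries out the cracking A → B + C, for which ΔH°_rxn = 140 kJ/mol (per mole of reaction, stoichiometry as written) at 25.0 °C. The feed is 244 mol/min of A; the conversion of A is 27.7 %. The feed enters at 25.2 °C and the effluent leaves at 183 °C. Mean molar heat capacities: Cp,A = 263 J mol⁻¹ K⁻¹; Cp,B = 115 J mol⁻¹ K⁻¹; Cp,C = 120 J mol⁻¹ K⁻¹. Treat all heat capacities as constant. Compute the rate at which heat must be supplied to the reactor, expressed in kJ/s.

Extent of reaction ξ = 0.277 × 244 = 67.588 mol/min
Reaction term: ξ·ΔH°_rxn = 67.588 × 140 = 9462.3 kJ/min
Sensible, feed 25.2→25 °C: -12.834 kJ/min
Outlet flows (mol/min): A 176.41, B 67.588, C 67.588
Sensible, products 25→183 °C: 9840.2 kJ/min
Q = ΔH = 19290 kJ/min = 321.49 kW
Heat supplied = 321.49 kJ/s

Q_in = 321 kJ/s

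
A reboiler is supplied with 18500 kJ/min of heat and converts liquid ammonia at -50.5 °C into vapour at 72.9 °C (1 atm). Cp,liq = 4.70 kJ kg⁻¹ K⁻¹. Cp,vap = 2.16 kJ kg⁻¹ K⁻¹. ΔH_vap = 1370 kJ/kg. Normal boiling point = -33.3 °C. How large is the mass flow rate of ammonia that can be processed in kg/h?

Δh = 4.70×(-33.3−-50.5) + 1370 + 2.16×(72.9−-33.3) = 1680.2 kJ/kg
Q = 18500 kJ/min = 308.33 kJ/s = 1.11e+06 kJ/h
ṁ = Q/Δh = 1.11e+06 / 1680.2 = 660.62 kg/h

ṁ = 661 kg/h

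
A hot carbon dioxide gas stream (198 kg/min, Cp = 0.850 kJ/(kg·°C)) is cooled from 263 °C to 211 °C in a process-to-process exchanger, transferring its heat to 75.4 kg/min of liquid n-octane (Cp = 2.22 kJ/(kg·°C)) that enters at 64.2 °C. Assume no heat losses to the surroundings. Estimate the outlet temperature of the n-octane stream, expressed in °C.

T_c,out = 116 °C

Heat released by hot stream: Q = 198 × 0.850 × (263 − 211) = 8751.6 kJ/min
Energy balance on cold side (adiabatic exchanger): Q = ṁ_c·Cp_c·(T_c,out − T_c,in)
T_c,out = 64.2 + 8751.6/(75.4 × 2.22) = 116.48 °C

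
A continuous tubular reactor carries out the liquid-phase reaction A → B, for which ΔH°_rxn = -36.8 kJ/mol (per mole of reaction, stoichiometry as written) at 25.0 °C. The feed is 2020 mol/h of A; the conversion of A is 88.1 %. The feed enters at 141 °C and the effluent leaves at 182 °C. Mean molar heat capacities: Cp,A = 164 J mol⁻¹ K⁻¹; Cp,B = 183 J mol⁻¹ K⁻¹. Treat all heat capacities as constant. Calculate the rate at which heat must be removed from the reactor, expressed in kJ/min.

Extent of reaction ξ = 0.881 × 2020 = 1779.6 mol/h
Reaction term: ξ·ΔH°_rxn = 1779.6 × -36.8 = -65490 kJ/h
Sensible, feed 141→25 °C: -38428 kJ/h
Outlet flows (mol/h): A 240.38, B 1779.6
Sensible, products 25→182 °C: 57320 kJ/h
Q = ΔH = -46599 kJ/h = -12.944 kW
Heat removed = 776.65 kJ/min

Q_out = 777 kJ/min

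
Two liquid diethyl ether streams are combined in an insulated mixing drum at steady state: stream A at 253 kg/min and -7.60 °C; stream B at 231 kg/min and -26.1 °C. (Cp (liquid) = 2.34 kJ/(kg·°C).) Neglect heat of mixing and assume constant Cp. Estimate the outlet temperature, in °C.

T_out = -16.4 °C

No heat crosses the boundary, so H_out = H_in.
T_out = Σ ṁᵢCp,ᵢTᵢ / Σ ṁᵢCp,ᵢ
      = -18607 / 1132.6 = -16.43 °C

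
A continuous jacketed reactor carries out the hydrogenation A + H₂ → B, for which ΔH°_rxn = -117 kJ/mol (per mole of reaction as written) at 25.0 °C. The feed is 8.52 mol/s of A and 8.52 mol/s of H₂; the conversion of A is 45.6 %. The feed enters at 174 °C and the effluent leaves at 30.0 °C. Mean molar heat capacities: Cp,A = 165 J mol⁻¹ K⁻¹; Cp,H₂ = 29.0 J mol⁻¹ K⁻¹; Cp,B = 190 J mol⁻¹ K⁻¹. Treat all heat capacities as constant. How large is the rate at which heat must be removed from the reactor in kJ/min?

Q_out = 41600 kJ/min

Extent of reaction ξ = 0.456 × 8.52 = 3.8851 mol/s
Reaction term: ξ·ΔH°_rxn = 3.8851 × -117 = -454.56 kJ/s
Sensible, feed 174→25 °C: -246.28 kJ/s
Outlet flows (mol/s): A 4.6349, H₂ 4.6349, B 3.8851
Sensible, products 25→30.0 °C: 8.1867 kJ/s
Q = ΔH = -692.65 kJ/s = -692.65 kW
Heat removed = 41559 kJ/min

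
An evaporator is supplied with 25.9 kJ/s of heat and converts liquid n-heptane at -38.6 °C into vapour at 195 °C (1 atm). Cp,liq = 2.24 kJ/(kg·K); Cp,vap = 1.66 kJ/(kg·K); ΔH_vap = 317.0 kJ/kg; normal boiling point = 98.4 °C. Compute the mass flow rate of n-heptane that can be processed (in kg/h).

Δh = 2.24×(98.4−-38.6) + 317.0 + 1.66×(195−98.4) = 784.24 kJ/kg
Q = 25.9 kJ/s = 25.9 kJ/s = 93240 kJ/h
ṁ = Q/Δh = 93240 / 784.24 = 118.89 kg/h

ṁ = 119 kg/h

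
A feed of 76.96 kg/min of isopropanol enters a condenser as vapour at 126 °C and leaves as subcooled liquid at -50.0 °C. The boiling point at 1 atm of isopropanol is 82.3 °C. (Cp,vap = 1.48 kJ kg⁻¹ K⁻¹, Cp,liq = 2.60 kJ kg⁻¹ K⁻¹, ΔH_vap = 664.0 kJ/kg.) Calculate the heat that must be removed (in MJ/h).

vapour 126→82.3 °C: -64.676 kJ/kg
condensation at 82.3 °C: -664 kJ/kg
liquid 82.3→-50.0 °C: -343.98 kJ/kg
Δh = -64.676 + -664 + -343.98 = -1072.7 kJ/kg
Q = ṁ·Δh = 76.96 kg/min × -1072.7 kJ/kg = -82552 kJ/min
|Q| = 1375.9 kW = 4953.1 MJ/h

Q_c = 4950 MJ/h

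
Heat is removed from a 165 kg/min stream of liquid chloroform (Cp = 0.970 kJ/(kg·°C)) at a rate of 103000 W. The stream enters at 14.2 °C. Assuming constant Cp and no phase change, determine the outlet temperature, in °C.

Q = 103000 W = 6180 kJ/min
ΔT = Q/(ṁ·Cp) = 6180/(165×0.970) = 38.613 K
T_out = 14.2 − 38.613 = -24.413 °C

T_out = -24.4 °C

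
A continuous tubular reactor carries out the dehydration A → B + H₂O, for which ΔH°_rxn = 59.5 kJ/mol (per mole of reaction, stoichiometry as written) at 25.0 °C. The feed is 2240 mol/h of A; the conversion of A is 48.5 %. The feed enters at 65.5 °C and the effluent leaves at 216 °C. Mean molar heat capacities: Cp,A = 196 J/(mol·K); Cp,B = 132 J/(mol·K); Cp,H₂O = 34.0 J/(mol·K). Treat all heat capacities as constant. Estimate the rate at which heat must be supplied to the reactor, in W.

Q_in = 34600 W

Extent of reaction ξ = 0.485 × 2240 = 1086.4 mol/h
Reaction term: ξ·ΔH°_rxn = 1086.4 × 59.5 = 64641 kJ/h
Sensible, feed 65.5→25 °C: -17781 kJ/h
Outlet flows (mol/h): A 1153.6, B 1086.4, H₂O 1086.4
Sensible, products 25→216 °C: 77632 kJ/h
Q = ΔH = 124490 kJ/h = 34.581 kW
Heat supplied = 34581 W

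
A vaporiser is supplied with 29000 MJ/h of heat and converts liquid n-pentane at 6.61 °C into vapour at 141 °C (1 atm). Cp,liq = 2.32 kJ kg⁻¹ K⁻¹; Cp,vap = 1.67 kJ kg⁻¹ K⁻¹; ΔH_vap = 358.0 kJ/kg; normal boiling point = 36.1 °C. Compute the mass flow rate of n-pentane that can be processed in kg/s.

ṁ = 13.4 kg/s

Δh = 2.32×(36.1−6.61) + 358.0 + 1.67×(141−36.1) = 601.6 kJ/kg
Q = 29000 MJ/h = 8055.6 kJ/s = 8055.6 kJ/s
ṁ = Q/Δh = 8055.6 / 601.6 = 13.39 kg/s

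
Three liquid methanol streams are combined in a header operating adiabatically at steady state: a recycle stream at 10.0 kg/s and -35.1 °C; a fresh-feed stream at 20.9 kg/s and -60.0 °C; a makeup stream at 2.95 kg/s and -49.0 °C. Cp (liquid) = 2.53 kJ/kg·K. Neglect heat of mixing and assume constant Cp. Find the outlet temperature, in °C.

Adiabatic, steady state ⇒ Σ ṁᵢCp,ᵢ(T_out − Tᵢ) = 0
Σ ṁᵢCp,ᵢTᵢ = 10.0×2.53×-35.1 + 20.9×2.53×-60.0 + 2.95×2.53×-49.0 = -4426.4
Σ ṁᵢCp,ᵢ = 10.0×2.53 + 20.9×2.53 + 2.95×2.53 = 85.64
T_out = -4426.4 / 85.64 = -51.685 °C

T_out = -51.7 °C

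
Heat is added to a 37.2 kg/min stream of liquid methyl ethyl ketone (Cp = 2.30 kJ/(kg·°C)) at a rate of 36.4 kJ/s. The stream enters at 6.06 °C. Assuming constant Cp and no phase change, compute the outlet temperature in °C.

T_out = 31.6 °C

Q = 36.4 kJ/s = 2184 kJ/min
ΔT = Q/(ṁ·Cp) = 2184/(37.2×2.30) = 25.526 K
T_out = 6.06 + 25.526 = 31.586 °C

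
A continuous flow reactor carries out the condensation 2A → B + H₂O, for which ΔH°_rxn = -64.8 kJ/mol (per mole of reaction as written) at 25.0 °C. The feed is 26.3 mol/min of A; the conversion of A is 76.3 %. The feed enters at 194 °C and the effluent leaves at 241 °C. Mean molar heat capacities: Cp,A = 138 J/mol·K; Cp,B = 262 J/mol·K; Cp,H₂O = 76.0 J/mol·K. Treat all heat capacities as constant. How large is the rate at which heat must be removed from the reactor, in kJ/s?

Q_out = 5.75 kJ/s

Extent of reaction ξ = 0.763 × 26.3 / 2 = 10.033 mol/min
Reaction term: ξ·ΔH°_rxn = 10.033 × -64.8 = -650.17 kJ/min
Sensible, feed 194→25 °C: -613.37 kJ/min
Outlet flows (mol/min): A 6.2331, B 10.033, H₂O 10.033
Sensible, products 25→241 °C: 918.32 kJ/min
Q = ΔH = -345.22 kJ/min = -5.7536 kW
Heat removed = 5.7536 kJ/s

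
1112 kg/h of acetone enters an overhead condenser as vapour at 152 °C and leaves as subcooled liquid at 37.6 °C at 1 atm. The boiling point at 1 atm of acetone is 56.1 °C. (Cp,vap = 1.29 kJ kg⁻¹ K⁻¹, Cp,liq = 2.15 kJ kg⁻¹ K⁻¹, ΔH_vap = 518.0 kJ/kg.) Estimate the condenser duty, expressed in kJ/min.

vapour 152→56.1 °C: -123.71 kJ/kg
condensation at 56.1 °C: -518 kJ/kg
liquid 56.1→37.6 °C: -39.775 kJ/kg
Δh = -123.71 + -518 + -39.775 = -681.49 kJ/kg
Q = ṁ·Δh = 1112 kg/h × -681.49 kJ/kg = -757810 kJ/h
|Q| = 210.5 kW = 12630 kJ/min

Q_c = 12600 kJ/min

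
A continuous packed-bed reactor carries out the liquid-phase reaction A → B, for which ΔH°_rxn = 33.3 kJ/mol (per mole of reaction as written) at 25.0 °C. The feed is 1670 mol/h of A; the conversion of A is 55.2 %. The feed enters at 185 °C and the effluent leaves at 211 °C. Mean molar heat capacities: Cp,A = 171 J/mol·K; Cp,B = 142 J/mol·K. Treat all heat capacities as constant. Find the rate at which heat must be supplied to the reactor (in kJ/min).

Q_in = 552 kJ/min

Extent of reaction ξ = 0.552 × 1670 = 921.84 mol/h
Reaction term: ξ·ΔH°_rxn = 921.84 × 33.3 = 30697 kJ/h
Sensible, feed 185→25 °C: -45691 kJ/h
Outlet flows (mol/h): A 748.16, B 921.84
Sensible, products 25→211 °C: 48144 kJ/h
Q = ΔH = 33150 kJ/h = 9.2082 kW
Heat supplied = 552.49 kJ/min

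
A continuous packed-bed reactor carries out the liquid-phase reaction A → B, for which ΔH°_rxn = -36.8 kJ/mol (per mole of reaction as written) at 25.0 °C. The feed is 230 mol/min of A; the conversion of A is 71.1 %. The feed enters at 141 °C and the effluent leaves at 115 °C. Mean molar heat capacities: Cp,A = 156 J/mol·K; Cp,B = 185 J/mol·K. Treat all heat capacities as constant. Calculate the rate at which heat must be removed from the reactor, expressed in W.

Q_out = 109000 W

Extent of reaction ξ = 0.711 × 230 = 163.53 mol/min
Reaction term: ξ·ΔH°_rxn = 163.53 × -36.8 = -6017.9 kJ/min
Sensible, feed 141→25 °C: -4162.1 kJ/min
Outlet flows (mol/min): A 66.47, B 163.53
Sensible, products 25→115 °C: 3656 kJ/min
Q = ΔH = -6524 kJ/min = -108.73 kW
Heat removed = 108730 W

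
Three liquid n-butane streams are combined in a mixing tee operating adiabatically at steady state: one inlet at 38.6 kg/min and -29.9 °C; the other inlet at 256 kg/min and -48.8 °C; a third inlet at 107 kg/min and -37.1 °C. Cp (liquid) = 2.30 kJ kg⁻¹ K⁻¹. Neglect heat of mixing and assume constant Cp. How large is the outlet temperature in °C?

Energy balance with Q = 0: Σ ṁᵢCp,ᵢ(T_out − Tᵢ) = 0
Σ ṁᵢCp,ᵢTᵢ = 38.6×2.30×-29.9 + 256×2.30×-48.8 + 107×2.30×-37.1 = -40518
Σ ṁᵢCp,ᵢ = 38.6×2.30 + 256×2.30 + 107×2.30 = 923.68
T_out = -40518 / 923.68 = -43.866 °C

T_out = -43.9 °C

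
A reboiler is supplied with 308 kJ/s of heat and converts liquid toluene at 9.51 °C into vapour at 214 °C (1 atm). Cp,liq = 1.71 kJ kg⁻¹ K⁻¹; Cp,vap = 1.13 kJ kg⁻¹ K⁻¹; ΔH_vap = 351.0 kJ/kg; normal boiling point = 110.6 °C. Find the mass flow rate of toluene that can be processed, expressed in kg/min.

ṁ = 28.8 kg/min

Δh = 1.71×(110.6−9.51) + 351.0 + 1.13×(214−110.6) = 640.71 kJ/kg
Q = 308 kJ/s = 308 kJ/s = 18480 kJ/min
ṁ = Q/Δh = 18480 / 640.71 = 28.843 kg/min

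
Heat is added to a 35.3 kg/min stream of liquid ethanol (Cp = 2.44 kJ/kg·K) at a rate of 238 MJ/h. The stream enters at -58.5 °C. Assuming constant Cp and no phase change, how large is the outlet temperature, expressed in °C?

T_out = -12.4 °C

Q = 238 MJ/h = 3966.7 kJ/min
ΔT = Q/(ṁ·Cp) = 3966.7/(35.3×2.44) = 46.053 K
T_out = -58.5 + 46.053 = -12.447 °C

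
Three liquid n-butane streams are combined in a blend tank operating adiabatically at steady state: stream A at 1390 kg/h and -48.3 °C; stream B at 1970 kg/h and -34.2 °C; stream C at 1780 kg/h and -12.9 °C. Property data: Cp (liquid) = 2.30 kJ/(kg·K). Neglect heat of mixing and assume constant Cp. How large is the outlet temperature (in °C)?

Adiabatic, steady state ⇒ Σ ṁᵢCp,ᵢ(T_out − Tᵢ) = 0
T_out = Σ ṁᵢCp,ᵢTᵢ / Σ ṁᵢCp,ᵢ
      = -362190 / 11822 = -30.637 °C

T_out = -30.6 °C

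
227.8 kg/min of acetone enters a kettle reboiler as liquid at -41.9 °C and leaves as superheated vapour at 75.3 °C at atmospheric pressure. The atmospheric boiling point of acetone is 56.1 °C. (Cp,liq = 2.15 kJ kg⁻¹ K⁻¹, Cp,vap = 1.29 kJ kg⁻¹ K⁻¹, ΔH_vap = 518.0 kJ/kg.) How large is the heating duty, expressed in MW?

liquid -41.9→56.1 °C: 210.7 kJ/kg
vaporisation at 56.1 °C: 518 kJ/kg
vapour 56.1→75.3 °C: 24.768 kJ/kg
Δh = 210.7 + 518 + 24.768 = 753.47 kJ/kg
Q = ṁ·Δh = 227.8 kg/min × 753.47 kJ/kg = 171640 kJ/min
|Q| = 2860.7 kW = 2.8607 MW

Q = 2.86 MW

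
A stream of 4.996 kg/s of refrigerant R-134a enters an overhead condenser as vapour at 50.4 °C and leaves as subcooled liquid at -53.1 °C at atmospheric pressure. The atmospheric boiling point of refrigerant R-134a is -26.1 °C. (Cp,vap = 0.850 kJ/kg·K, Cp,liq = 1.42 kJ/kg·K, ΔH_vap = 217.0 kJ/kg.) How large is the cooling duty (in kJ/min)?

Q_c = 96000 kJ/min

vapour 50.4→-26.1 °C: -65.025 kJ/kg
condensation at -26.1 °C: -217 kJ/kg
liquid -26.1→-53.1 °C: -38.34 kJ/kg
Δh = -65.025 + -217 + -38.34 = -320.37 kJ/kg
Q = ṁ·Δh = 4.996 kg/s × -320.37 kJ/kg = -1600.5 kJ/s
|Q| = 1600.5 kW = 96033 kJ/min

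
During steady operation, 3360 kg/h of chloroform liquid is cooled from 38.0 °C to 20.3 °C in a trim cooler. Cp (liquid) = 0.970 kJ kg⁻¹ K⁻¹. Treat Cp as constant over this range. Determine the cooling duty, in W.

Q_c = 16000 W

Q = ṁ·Cp·ΔT = 3360 × 0.970 × (20.3 − 38.0) = -57688 kJ/h
Converting: 57688 / 3600 s = 16.024 kW
Cooling duty = 16024 W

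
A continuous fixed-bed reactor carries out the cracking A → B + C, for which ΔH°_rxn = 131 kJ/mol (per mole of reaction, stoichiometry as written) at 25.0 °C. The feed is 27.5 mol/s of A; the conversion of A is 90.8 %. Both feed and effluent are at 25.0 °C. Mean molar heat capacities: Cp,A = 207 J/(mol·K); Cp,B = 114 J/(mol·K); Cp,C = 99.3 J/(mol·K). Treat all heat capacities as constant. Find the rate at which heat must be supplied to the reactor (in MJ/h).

Extent of reaction ξ = 0.908 × 27.5 = 24.97 mol/s
Reaction term: ξ·ΔH°_rxn = 24.97 × 131 = 3271.1 kJ/s
Q = ΔH = 3271.1 kJ/s = 3271.1 kW
Heat supplied = 11776 MJ/h

Q_in = 11800 MJ/h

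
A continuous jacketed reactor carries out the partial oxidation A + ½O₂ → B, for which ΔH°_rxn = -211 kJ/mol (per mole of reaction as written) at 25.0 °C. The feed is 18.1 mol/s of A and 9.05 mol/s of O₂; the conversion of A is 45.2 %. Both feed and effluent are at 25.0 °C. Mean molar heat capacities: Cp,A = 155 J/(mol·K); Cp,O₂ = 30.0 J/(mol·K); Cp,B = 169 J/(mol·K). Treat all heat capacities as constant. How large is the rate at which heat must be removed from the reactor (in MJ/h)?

Extent of reaction ξ = 0.452 × 18.1 = 8.1812 mol/s
Reaction term: ξ·ΔH°_rxn = 8.1812 × -211 = -1726.2 kJ/s
Q = ΔH = -1726.2 kJ/s = -1726.2 kW
Heat removed = 6214.4 MJ/h

Q_out = 6210 MJ/h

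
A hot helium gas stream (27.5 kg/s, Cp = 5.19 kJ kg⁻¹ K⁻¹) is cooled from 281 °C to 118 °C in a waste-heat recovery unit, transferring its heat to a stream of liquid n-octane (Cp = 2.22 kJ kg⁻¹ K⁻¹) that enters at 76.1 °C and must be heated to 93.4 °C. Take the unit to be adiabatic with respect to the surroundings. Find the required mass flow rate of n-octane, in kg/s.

Heat released by hot stream: Q = 27.5 × 5.19 × (281 − 118) = 23264 kJ/s
Energy balance on cold side (adiabatic exchanger): Q = ṁ_c·Cp_c·(T_c,out − T_c,in)
ṁ_c = 23264 / [2.22 × (93.4 − 76.1)] = 605.74 kg/s

ṁ_c = 606 kg/s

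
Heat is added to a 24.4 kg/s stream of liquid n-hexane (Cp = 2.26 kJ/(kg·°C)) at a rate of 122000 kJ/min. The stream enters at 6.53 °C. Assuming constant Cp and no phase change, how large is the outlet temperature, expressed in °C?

Q = 122000 kJ/min = 2033.3 kJ/s
ΔT = Q/(ṁ·Cp) = 2033.3/(24.4×2.26) = 36.873 K
T_out = 6.53 + 36.873 = 43.403 °C

T_out = 43.4 °C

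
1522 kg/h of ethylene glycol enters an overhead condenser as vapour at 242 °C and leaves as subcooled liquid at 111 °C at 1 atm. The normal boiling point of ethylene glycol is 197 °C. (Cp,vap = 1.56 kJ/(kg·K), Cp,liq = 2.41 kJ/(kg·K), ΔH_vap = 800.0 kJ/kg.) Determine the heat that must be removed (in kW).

vapour 242→197 °C: -70.2 kJ/kg
condensation at 197 °C: -800 kJ/kg
liquid 197→111 °C: -207.26 kJ/kg
Δh = -70.2 + -800 + -207.26 = -1077.5 kJ/kg
Q = ṁ·Δh = 1522 kg/h × -1077.5 kJ/kg = -1.6399e+06 kJ/h
|Q| = 455.53 kW

Q_c = 456 kW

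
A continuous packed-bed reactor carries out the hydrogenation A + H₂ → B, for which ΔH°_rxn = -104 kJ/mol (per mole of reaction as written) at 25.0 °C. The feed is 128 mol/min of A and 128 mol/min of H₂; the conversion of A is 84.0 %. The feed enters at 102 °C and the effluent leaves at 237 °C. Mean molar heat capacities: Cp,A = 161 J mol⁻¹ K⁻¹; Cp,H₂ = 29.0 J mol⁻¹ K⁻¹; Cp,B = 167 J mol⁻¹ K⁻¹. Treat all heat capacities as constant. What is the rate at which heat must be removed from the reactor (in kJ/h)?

Extent of reaction ξ = 0.840 × 128 = 107.52 mol/min
Reaction term: ξ·ΔH°_rxn = 107.52 × -104 = -11182 kJ/min
Sensible, feed 102→25 °C: -1872.6 kJ/min
Outlet flows (mol/min): A 20.48, H₂ 20.48, B 107.52
Sensible, products 25→237 °C: 4631.6 kJ/min
Q = ΔH = -8423.1 kJ/min = -140.39 kW
Heat removed = 505390 kJ/h

Q_out = 505000 kJ/h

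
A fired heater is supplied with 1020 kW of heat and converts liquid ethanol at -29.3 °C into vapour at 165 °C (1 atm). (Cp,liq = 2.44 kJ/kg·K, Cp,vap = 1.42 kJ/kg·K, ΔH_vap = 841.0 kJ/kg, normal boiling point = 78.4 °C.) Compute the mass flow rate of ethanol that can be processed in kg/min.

Δh = 2.44×(78.4−-29.3) + 841.0 + 1.42×(165−78.4) = 1226.8 kJ/kg
Q = 1020 kW = 1020 kJ/s = 61200 kJ/min
ṁ = Q/Δh = 61200 / 1226.8 = 49.888 kg/min

ṁ = 49.9 kg/min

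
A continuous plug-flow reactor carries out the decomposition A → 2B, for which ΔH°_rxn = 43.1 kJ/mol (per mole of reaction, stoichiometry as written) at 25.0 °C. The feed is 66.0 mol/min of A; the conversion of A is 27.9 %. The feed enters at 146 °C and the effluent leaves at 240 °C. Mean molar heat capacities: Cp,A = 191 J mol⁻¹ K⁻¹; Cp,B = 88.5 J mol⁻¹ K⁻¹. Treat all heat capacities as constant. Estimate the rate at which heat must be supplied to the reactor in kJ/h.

Q_in = 115000 kJ/h

Extent of reaction ξ = 0.279 × 66.0 = 18.414 mol/min
Reaction term: ξ·ΔH°_rxn = 18.414 × 43.1 = 793.64 kJ/min
Sensible, feed 146→25 °C: -1525.3 kJ/min
Outlet flows (mol/min): A 47.586, B 36.828
Sensible, products 25→240 °C: 2654.9 kJ/min
Q = ΔH = 1923.2 kJ/min = 32.053 kW
Heat supplied = 115390 kJ/h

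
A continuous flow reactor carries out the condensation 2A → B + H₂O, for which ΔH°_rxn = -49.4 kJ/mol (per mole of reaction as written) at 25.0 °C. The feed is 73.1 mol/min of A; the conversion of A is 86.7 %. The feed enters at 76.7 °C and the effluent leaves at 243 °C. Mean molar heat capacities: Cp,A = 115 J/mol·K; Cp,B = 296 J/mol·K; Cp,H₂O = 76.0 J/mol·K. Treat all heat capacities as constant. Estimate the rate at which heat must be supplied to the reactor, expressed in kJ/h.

Extent of reaction ξ = 0.867 × 73.1 / 2 = 31.689 mol/min
Reaction term: ξ·ΔH°_rxn = 31.689 × -49.4 = -1565.4 kJ/min
Sensible, feed 76.7→25 °C: -434.62 kJ/min
Outlet flows (mol/min): A 9.7223, B 31.689, H₂O 31.689
Sensible, products 25→243 °C: 2813.6 kJ/min
Q = ΔH = 813.53 kJ/min = 13.559 kW
Heat supplied = 48812 kJ/h

Q_in = 48800 kJ/h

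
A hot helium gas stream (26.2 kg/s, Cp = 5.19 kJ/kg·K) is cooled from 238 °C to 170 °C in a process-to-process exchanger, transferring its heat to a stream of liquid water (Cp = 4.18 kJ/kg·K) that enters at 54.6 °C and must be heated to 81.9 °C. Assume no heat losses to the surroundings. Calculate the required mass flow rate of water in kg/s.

ṁ_c = 81.0 kg/s

Heat released by hot stream: Q = 26.2 × 5.19 × (238 − 170) = 9246.5 kJ/s
Energy balance on cold side (adiabatic exchanger): Q = ṁ_c·Cp_c·(T_c,out − T_c,in)
ṁ_c = 9246.5 / [4.18 × (81.9 − 54.6)] = 81.029 kg/s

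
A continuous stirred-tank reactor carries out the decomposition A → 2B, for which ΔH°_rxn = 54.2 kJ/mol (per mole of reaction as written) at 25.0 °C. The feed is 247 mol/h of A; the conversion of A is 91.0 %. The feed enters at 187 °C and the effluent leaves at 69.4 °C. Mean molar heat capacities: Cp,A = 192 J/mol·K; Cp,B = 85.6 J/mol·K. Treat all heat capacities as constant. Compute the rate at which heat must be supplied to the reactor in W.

Q_in = 1780 W

Extent of reaction ξ = 0.910 × 247 = 224.77 mol/h
Reaction term: ξ·ΔH°_rxn = 224.77 × 54.2 = 12183 kJ/h
Sensible, feed 187→25 °C: -7682.7 kJ/h
Outlet flows (mol/h): A 22.23, B 449.54
Sensible, products 25→69.4 °C: 1898 kJ/h
Q = ΔH = 6397.9 kJ/h = 1.7772 kW
Heat supplied = 1777.2 W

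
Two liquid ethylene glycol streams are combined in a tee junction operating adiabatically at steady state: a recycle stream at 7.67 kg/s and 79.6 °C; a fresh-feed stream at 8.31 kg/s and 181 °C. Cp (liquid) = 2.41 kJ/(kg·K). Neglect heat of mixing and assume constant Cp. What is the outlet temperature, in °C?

T_out = 132 °C

Adiabatic, steady state ⇒ Σ ṁᵢCp,ᵢ(T_out − Tᵢ) = 0
Σ ṁᵢCp,ᵢTᵢ = 7.67×2.41×79.6 + 8.31×2.41×181 = 5096.3
Σ ṁᵢCp,ᵢ = 7.67×2.41 + 8.31×2.41 = 38.512
T_out = 5096.3 / 38.512 = 132.33 °C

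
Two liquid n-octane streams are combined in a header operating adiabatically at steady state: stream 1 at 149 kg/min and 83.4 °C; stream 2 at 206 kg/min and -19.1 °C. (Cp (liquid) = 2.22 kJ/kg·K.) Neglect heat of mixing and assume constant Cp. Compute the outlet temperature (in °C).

No heat crosses the boundary, so H_out = H_in.
T_out = Σ ṁᵢCp,ᵢTᵢ / Σ ṁᵢCp,ᵢ
      = 18852 / 788.1 = 23.921 °C

T_out = 23.9 °C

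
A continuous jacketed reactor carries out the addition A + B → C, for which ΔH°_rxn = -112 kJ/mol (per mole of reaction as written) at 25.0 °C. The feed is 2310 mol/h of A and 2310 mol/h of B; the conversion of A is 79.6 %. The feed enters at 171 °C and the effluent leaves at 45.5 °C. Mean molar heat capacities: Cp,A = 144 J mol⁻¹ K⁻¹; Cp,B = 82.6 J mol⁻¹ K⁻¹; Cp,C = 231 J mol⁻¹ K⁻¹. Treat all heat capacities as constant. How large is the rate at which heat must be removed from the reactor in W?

Q_out = 75400 W

Extent of reaction ξ = 0.796 × 2310 = 1838.8 mol/h
Reaction term: ξ·ΔH°_rxn = 1838.8 × -112 = -205940 kJ/h
Sensible, feed 171→25 °C: -76423 kJ/h
Outlet flows (mol/h): A 471.24, B 471.24, C 1838.8
Sensible, products 25→45.5 °C: 10896 kJ/h
Q = ΔH = -271470 kJ/h = -75.408 kW
Heat removed = 75408 W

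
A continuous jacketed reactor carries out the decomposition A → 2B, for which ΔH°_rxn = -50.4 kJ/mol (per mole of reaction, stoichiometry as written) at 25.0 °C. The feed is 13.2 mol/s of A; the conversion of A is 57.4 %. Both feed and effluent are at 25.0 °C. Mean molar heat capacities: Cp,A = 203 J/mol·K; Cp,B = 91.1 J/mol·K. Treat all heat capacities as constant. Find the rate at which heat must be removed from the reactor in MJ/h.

Extent of reaction ξ = 0.574 × 13.2 = 7.5768 mol/s
Reaction term: ξ·ΔH°_rxn = 7.5768 × -50.4 = -381.87 kJ/s
Q = ΔH = -381.87 kJ/s = -381.87 kW
Heat removed = 1374.7 MJ/h

Q_out = 1370 MJ/h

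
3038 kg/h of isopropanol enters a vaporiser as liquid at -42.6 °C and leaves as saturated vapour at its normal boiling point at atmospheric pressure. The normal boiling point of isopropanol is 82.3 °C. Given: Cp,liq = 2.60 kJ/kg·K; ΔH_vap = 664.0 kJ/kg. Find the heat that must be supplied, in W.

liquid -42.6→82.3 °C: 324.74 kJ/kg
vaporisation at 82.3 °C: 664 kJ/kg
Δh = 324.74 + 664 = 988.74 kJ/kg
Q = ṁ·Δh = 3038 kg/h × 988.74 kJ/kg = 3.0038e+06 kJ/h
|Q| = 834.39 kW = 834390 W

Q = 834000 W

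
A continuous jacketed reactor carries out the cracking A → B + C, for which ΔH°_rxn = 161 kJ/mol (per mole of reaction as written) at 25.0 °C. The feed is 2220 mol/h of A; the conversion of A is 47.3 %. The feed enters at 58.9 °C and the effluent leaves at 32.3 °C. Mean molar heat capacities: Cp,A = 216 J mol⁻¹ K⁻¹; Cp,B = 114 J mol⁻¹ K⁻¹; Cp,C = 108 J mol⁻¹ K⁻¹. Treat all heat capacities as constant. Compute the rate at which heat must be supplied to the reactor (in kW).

Extent of reaction ξ = 0.473 × 2220 = 1050.1 mol/h
Reaction term: ξ·ΔH°_rxn = 1050.1 × 161 = 169060 kJ/h
Sensible, feed 58.9→25 °C: -16256 kJ/h
Outlet flows (mol/h): A 1169.9, B 1050.1, C 1050.1
Sensible, products 25→32.3 °C: 3546.5 kJ/h
Q = ΔH = 156350 kJ/h = 43.431 kW
Heat supplied = 43.431 kW

Q_in = 43.4 kW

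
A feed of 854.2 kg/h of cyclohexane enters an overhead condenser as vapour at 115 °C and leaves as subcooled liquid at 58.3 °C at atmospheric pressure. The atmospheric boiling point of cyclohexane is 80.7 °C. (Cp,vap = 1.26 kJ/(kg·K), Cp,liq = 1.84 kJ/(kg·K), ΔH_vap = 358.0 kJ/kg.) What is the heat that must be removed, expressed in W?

vapour 115→80.7 °C: -43.218 kJ/kg
condensation at 80.7 °C: -358 kJ/kg
liquid 80.7→58.3 °C: -41.216 kJ/kg
Δh = -43.218 + -358 + -41.216 = -442.43 kJ/kg
Q = ṁ·Δh = 854.2 kg/h × -442.43 kJ/kg = -377930 kJ/h
|Q| = 104.98 kW = 104980 W

Q_c = 105000 W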